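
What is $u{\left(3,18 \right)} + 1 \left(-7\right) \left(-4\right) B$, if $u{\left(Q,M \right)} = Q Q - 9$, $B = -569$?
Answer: $-15932$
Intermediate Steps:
$u{\left(Q,M \right)} = -9 + Q^{2}$ ($u{\left(Q,M \right)} = Q^{2} - 9 = -9 + Q^{2}$)
$u{\left(3,18 \right)} + 1 \left(-7\right) \left(-4\right) B = \left(-9 + 3^{2}\right) + 1 \left(-7\right) \left(-4\right) \left(-569\right) = \left(-9 + 9\right) + \left(-7\right) \left(-4\right) \left(-569\right) = 0 + 28 \left(-569\right) = 0 - 15932 = -15932$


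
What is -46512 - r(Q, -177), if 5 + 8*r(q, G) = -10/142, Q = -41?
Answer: -3302307/71 ≈ -46511.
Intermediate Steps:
r(q, G) = -45/71 (r(q, G) = -5/8 + (-10/142)/8 = -5/8 + (-10*1/142)/8 = -5/8 + (⅛)*(-5/71) = -5/8 - 5/568 = -45/71)
-46512 - r(Q, -177) = -46512 - 1*(-45/71) = -46512 + 45/71 = -3302307/71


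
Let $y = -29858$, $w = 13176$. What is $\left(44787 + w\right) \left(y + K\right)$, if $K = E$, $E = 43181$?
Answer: $772241049$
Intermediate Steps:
$K = 43181$
$\left(44787 + w\right) \left(y + K\right) = \left(44787 + 13176\right) \left(-29858 + 43181\right) = 57963 \cdot 13323 = 772241049$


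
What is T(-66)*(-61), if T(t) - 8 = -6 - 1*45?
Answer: 2623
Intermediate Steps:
T(t) = -43 (T(t) = 8 + (-6 - 1*45) = 8 + (-6 - 45) = 8 - 51 = -43)
T(-66)*(-61) = -43*(-61) = 2623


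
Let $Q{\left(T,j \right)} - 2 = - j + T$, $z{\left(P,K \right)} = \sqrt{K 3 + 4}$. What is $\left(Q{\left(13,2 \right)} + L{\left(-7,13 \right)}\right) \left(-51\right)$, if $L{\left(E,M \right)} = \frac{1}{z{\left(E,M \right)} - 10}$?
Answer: $- \frac{12427}{19} + \frac{17 \sqrt{43}}{19} \approx -648.19$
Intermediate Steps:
$z{\left(P,K \right)} = \sqrt{4 + 3 K}$ ($z{\left(P,K \right)} = \sqrt{3 K + 4} = \sqrt{4 + 3 K}$)
$Q{\left(T,j \right)} = 2 + T - j$ ($Q{\left(T,j \right)} = 2 + \left(- j + T\right) = 2 + \left(T - j\right) = 2 + T - j$)
$L{\left(E,M \right)} = \frac{1}{-10 + \sqrt{4 + 3 M}}$ ($L{\left(E,M \right)} = \frac{1}{\sqrt{4 + 3 M} - 10} = \frac{1}{-10 + \sqrt{4 + 3 M}}$)
$\left(Q{\left(13,2 \right)} + L{\left(-7,13 \right)}\right) \left(-51\right) = \left(\left(2 + 13 - 2\right) + \frac{1}{-10 + \sqrt{4 + 3 \cdot 13}}\right) \left(-51\right) = \left(\left(2 + 13 - 2\right) + \frac{1}{-10 + \sqrt{4 + 39}}\right) \left(-51\right) = \left(13 + \frac{1}{-10 + \sqrt{43}}\right) \left(-51\right) = -663 - \frac{51}{-10 + \sqrt{43}}$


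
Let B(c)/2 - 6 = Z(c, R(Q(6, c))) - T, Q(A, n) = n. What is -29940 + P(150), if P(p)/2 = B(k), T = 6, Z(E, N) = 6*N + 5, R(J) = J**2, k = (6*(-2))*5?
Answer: 56480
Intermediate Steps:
k = -60 (k = -12*5 = -60)
Z(E, N) = 5 + 6*N
B(c) = 10 + 12*c**2 (B(c) = 12 + 2*((5 + 6*c**2) - 1*6) = 12 + 2*((5 + 6*c**2) - 6) = 12 + 2*(-1 + 6*c**2) = 12 + (-2 + 12*c**2) = 10 + 12*c**2)
P(p) = 86420 (P(p) = 2*(10 + 12*(-60)**2) = 2*(10 + 12*3600) = 2*(10 + 43200) = 2*43210 = 86420)
-29940 + P(150) = -29940 + 86420 = 56480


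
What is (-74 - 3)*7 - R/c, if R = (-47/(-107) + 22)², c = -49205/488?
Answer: -300831373367/563348045 ≈ -534.01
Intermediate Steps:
c = -49205/488 (c = -49205*1/488 = -49205/488 ≈ -100.83)
R = 5764801/11449 (R = (-47*(-1/107) + 22)² = (47/107 + 22)² = (2401/107)² = 5764801/11449 ≈ 503.52)
(-74 - 3)*7 - R/c = (-74 - 3)*7 - 5764801/(11449*(-49205/488)) = -77*7 - 5764801*(-488)/(11449*49205) = -539 - 1*(-2813222888/563348045) = -539 + 2813222888/563348045 = -300831373367/563348045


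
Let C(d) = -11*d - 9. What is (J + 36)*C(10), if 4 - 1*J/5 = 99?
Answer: 52241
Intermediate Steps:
J = -475 (J = 20 - 5*99 = 20 - 495 = -475)
C(d) = -9 - 11*d
(J + 36)*C(10) = (-475 + 36)*(-9 - 11*10) = -439*(-9 - 110) = -439*(-119) = 52241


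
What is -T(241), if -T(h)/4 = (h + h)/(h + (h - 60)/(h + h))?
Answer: 929296/116343 ≈ 7.9876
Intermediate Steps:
T(h) = -8*h/(h + (-60 + h)/(2*h)) (T(h) = -4*(h + h)/(h + (h - 60)/(h + h)) = -4*2*h/(h + (-60 + h)/((2*h))) = -4*2*h/(h + (-60 + h)*(1/(2*h))) = -4*2*h/(h + (-60 + h)/(2*h)) = -8*h/(h + (-60 + h)/(2*h)))
-T(241) = -(-16)*241²/(-60 + 241 + 2*241²) = -(-16)*58081/(-60 + 241 + 2*58081) = -(-16)*58081/(-60 + 241 + 116162) = -(-16)*58081/116343 = -1*(-929296/116343) = 929296/116343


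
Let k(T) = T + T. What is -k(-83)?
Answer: 166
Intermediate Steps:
k(T) = 2*T
-k(-83) = -2*(-83) = -1*(-166) = 166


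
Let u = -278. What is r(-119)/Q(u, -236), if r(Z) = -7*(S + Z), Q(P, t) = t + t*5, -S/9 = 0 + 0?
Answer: -833/1416 ≈ -0.58828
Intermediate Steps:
S = 0 (S = -9*(0 + 0) = -9*0 = 0)
Q(P, t) = 6*t (Q(P, t) = t + 5*t = 6*t)
r(Z) = -7*Z (r(Z) = -7*(0 + Z) = -7*Z)
r(-119)/Q(u, -236) = (-7*(-119))/((6*(-236))) = 833/(-1416) = 833*(-1/1416) = -833/1416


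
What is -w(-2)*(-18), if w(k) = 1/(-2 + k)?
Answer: -9/2 ≈ -4.5000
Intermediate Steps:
-w(-2)*(-18) = -1/(-2 - 2)*(-18) = -1/(-4)*(-18) = -1*(-¼)*(-18) = (¼)*(-18) = -9/2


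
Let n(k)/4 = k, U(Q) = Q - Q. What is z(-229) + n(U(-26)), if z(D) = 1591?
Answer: 1591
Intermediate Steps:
U(Q) = 0
n(k) = 4*k
z(-229) + n(U(-26)) = 1591 + 4*0 = 1591 + 0 = 1591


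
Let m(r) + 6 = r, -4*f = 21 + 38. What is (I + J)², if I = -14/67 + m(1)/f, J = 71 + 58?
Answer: 260560223401/15626209 ≈ 16675.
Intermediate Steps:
f = -59/4 (f = -(21 + 38)/4 = -¼*59 = -59/4 ≈ -14.750)
m(r) = -6 + r
J = 129
I = 514/3953 (I = -14/67 + (-6 + 1)/(-59/4) = -14*1/67 - 5*(-4/59) = -14/67 + 20/59 = 514/3953 ≈ 0.13003)
(I + J)² = (514/3953 + 129)² = (510451/3953)² = 260560223401/15626209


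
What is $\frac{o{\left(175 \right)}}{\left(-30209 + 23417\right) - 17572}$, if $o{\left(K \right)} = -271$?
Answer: $\frac{271}{24364} \approx 0.011123$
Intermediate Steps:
$\frac{o{\left(175 \right)}}{\left(-30209 + 23417\right) - 17572} = - \frac{271}{\left(-30209 + 23417\right) - 17572} = - \frac{271}{-6792 - 17572} = - \frac{271}{-24364} = \left(-271\right) \left(- \frac{1}{24364}\right) = \frac{271}{24364}$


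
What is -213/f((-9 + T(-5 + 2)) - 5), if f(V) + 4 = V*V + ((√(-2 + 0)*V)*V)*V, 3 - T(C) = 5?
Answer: -13419/8404484 - 54528*I*√2/2101121 ≈ -0.0015966 - 0.036702*I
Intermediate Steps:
T(C) = -2 (T(C) = 3 - 1*5 = 3 - 5 = -2)
f(V) = -4 + V² + I*√2*V³ (f(V) = -4 + (V*V + ((√(-2 + 0)*V)*V)*V) = -4 + (V² + ((√(-2)*V)*V)*V) = -4 + (V² + (((I*√2)*V)*V)*V) = -4 + (V² + ((I*V*√2)*V)*V) = -4 + (V² + (I*√2*V²)*V) = -4 + (V² + I*√2*V³) = -4 + V² + I*√2*V³)
-213/f((-9 + T(-5 + 2)) - 5) = -213/(-4 + ((-9 - 2) - 5)² + I*√2*((-9 - 2) - 5)³) = -213/(-4 + (-11 - 5)² + I*√2*(-11 - 5)³) = -213/(-4 + (-16)² + I*√2*(-16)³) = -213/(-4 + 256 + I*√2*(-4096)) = -213/(-4 + 256 - 4096*I*√2) = -213/(252 - 4096*I*√2)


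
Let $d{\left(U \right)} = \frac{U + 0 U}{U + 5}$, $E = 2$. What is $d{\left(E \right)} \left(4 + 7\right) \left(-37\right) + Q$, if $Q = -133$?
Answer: $- \frac{1745}{7} \approx -249.29$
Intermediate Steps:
$d{\left(U \right)} = \frac{U}{5 + U}$ ($d{\left(U \right)} = \frac{U + 0}{5 + U} = \frac{U}{5 + U}$)
$d{\left(E \right)} \left(4 + 7\right) \left(-37\right) + Q = \frac{2}{5 + 2} \left(4 + 7\right) \left(-37\right) - 133 = \frac{2}{7} \cdot 11 \left(-37\right) - 133 = \frac{22}{7} \left(-37\right) - 133 = - \frac{814}{7} - 133 = - \frac{1745}{7}$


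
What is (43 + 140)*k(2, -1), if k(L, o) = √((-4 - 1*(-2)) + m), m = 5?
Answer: 183*√3 ≈ 316.97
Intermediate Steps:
k(L, o) = √3 (k(L, o) = √((-4 - 1*(-2)) + 5) = √((-4 + 2) + 5) = √(-2 + 5) = √3)
(43 + 140)*k(2, -1) = (43 + 140)*√3 = 183*√3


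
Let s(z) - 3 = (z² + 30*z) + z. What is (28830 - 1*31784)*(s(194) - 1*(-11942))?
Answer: -164227630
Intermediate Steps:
s(z) = 3 + z² + 31*z (s(z) = 3 + ((z² + 30*z) + z) = 3 + (z² + 31*z) = 3 + z² + 31*z)
(28830 - 1*31784)*(s(194) - 1*(-11942)) = (28830 - 1*31784)*((3 + 194² + 31*194) - 1*(-11942)) = (28830 - 31784)*((3 + 37636 + 6014) + 11942) = -2954*(43653 + 11942) = -2954*55595 = -164227630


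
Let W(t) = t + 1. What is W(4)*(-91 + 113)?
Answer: 110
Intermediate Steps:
W(t) = 1 + t
W(4)*(-91 + 113) = (1 + 4)*(-91 + 113) = 5*22 = 110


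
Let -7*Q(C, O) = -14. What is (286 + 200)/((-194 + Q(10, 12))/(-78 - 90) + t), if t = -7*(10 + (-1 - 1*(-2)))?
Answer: -378/59 ≈ -6.4068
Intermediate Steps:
Q(C, O) = 2 (Q(C, O) = -⅐*(-14) = 2)
t = -77 (t = -7*(10 + (-1 + 2)) = -7*(10 + 1) = -7*11 = -77)
(286 + 200)/((-194 + Q(10, 12))/(-78 - 90) + t) = (286 + 200)/((-194 + 2)/(-78 - 90) - 77) = 486/(-192/(-168) - 77) = 486/(-192*(-1/168) - 77) = 486/(8/7 - 77) = 486/(-531/7) = 486*(-7/531) = -378/59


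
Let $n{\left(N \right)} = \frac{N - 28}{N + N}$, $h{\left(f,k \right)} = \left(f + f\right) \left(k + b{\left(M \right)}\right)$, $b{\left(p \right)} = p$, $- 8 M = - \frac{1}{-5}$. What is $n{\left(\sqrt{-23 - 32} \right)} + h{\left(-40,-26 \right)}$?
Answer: $\frac{4165}{2} + \frac{14 i \sqrt{55}}{55} \approx 2082.5 + 1.8878 i$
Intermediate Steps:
$M = - \frac{1}{40}$ ($M = - \frac{\left(-1\right) \frac{1}{-5}}{8} = - \frac{\left(-1\right) \left(- \frac{1}{5}\right)}{8} = \left(- \frac{1}{8}\right) \frac{1}{5} = - \frac{1}{40} \approx -0.025$)
$h{\left(f,k \right)} = 2 f \left(- \frac{1}{40} + k\right)$ ($h{\left(f,k \right)} = \left(f + f\right) \left(k - \frac{1}{40}\right) = 2 f \left(- \frac{1}{40} + k\right)$)
$n{\left(N \right)} = \frac{-28 + N}{2 N}$
$n{\left(\sqrt{-23 - 32} \right)} + h{\left(-40,-26 \right)} = \frac{-28 + \sqrt{-23 - 32}}{2 \sqrt{-23 - 32}} + \frac{1}{20} \left(-40\right) \left(-1 + 40 \left(-26\right)\right) = \frac{-28 + \sqrt{-55}}{2 \sqrt{-55}} + \frac{1}{20} \left(-40\right) \left(-1 - 1040\right) = \frac{-28 + i \sqrt{55}}{2 i \sqrt{55}} + \frac{1}{20} \left(-40\right) \left(-1041\right) = \frac{- \frac{i \sqrt{55}}{55} \left(-28 + i \sqrt{55}\right)}{2} + 2082 = - \frac{i \sqrt{55} \left(-28 + i \sqrt{55}\right)}{110} + 2082 = 2082 - \frac{i \sqrt{55} \left(-28 + i \sqrt{55}\right)}{110}$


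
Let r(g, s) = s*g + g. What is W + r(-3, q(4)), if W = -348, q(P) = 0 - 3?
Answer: -342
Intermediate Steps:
q(P) = -3
r(g, s) = g + g*s (r(g, s) = g*s + g = g + g*s)
W + r(-3, q(4)) = -348 - 3*(1 - 3) = -348 - 3*(-2) = -348 + 6 = -342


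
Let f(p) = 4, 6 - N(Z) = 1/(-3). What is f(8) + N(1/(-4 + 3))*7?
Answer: 145/3 ≈ 48.333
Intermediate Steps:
N(Z) = 19/3 (N(Z) = 6 - 1/(-3) = 6 - 1*(-⅓) = 6 + ⅓ = 19/3)
f(8) + N(1/(-4 + 3))*7 = 4 + (19/3)*7 = 4 + 133/3 = 145/3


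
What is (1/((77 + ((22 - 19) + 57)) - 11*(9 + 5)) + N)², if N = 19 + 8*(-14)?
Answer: 2502724/289 ≈ 8659.9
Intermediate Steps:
N = -93 (N = 19 - 112 = -93)
(1/((77 + ((22 - 19) + 57)) - 11*(9 + 5)) + N)² = (1/((77 + ((22 - 19) + 57)) - 11*(9 + 5)) - 93)² = (1/((77 + (3 + 57)) - 11*14) - 93)² = (1/((77 + 60) - 154) - 93)² = (1/(137 - 154) - 93)² = (1/(-17) - 93)² = (-1/17 - 93)² = (-1582/17)² = 2502724/289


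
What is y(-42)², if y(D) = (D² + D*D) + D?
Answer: 12152196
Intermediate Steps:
y(D) = D + 2*D² (y(D) = (D² + D²) + D = 2*D² + D = D + 2*D²)
y(-42)² = (-42*(1 + 2*(-42)))² = (-42*(1 - 84))² = (-42*(-83))² = 3486² = 12152196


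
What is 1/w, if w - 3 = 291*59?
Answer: 1/17172 ≈ 5.8234e-5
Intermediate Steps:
w = 17172 (w = 3 + 291*59 = 3 + 17169 = 17172)
1/w = 1/17172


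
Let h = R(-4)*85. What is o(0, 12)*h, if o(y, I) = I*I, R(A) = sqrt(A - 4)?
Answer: 24480*I*sqrt(2) ≈ 34620.0*I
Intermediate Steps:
R(A) = sqrt(-4 + A)
h = 170*I*sqrt(2) (h = sqrt(-4 - 4)*85 = sqrt(-8)*85 = (2*I*sqrt(2))*85 = 170*I*sqrt(2) ≈ 240.42*I)
o(y, I) = I**2
o(0, 12)*h = 12**2*(170*I*sqrt(2)) = 144*(170*I*sqrt(2)) = 24480*I*sqrt(2)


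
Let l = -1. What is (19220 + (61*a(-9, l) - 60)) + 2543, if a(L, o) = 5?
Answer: 22008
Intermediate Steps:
(19220 + (61*a(-9, l) - 60)) + 2543 = (19220 + (61*5 - 60)) + 2543 = (19220 + (305 - 60)) + 2543 = (19220 + 245) + 2543 = 19465 + 2543 = 22008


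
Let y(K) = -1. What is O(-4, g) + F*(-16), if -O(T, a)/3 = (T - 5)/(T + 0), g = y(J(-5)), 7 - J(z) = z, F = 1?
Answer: -91/4 ≈ -22.750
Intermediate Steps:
J(z) = 7 - z
g = -1
O(T, a) = -3*(-5 + T)/T (O(T, a) = -3*(T - 5)/(T + 0) = -3*(-5 + T)/T)
O(-4, g) + F*(-16) = (-3 + 15/(-4)) + 1*(-16) = (-3 + 15*(-¼)) - 16 = (-3 - 15/4) - 16 = -27/4 - 16 = -91/4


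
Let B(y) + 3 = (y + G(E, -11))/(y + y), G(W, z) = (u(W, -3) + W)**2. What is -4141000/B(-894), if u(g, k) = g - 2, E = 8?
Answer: 3702054000/2333 ≈ 1.5868e+6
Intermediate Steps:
u(g, k) = -2 + g
G(W, z) = (-2 + 2*W)**2 (G(W, z) = ((-2 + W) + W)**2 = (-2 + 2*W)**2)
B(y) = -3 + (196 + y)/(2*y) (B(y) = -3 + (y + 4*(-1 + 8)**2)/(y + y) = -3 + (y + 4*7**2)/((2*y)) = -3 + (y + 4*49)*(1/(2*y)) = -3 + (y + 196)*(1/(2*y)) = -3 + (196 + y)*(1/(2*y)) = -3 + (196 + y)/(2*y))
-4141000/B(-894) = -4141000/(-5/2 + 98/(-894)) = -4141000/(-5/2 + 98*(-1/894)) = -4141000/(-5/2 - 49/447) = -4141000/(-2333/894) = -4141000*(-894/2333) = 3702054000/2333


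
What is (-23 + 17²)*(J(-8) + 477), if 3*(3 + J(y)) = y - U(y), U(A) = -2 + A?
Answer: 378784/3 ≈ 1.2626e+5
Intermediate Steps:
J(y) = -7/3 (J(y) = -3 + (y - (-2 + y))/3 = -3 + (y + (2 - y))/3 = -3 + (⅓)*2 = -3 + ⅔ = -7/3)
(-23 + 17²)*(J(-8) + 477) = (-23 + 17²)*(-7/3 + 477) = (-23 + 289)*(1424/3) = 266*(1424/3) = 378784/3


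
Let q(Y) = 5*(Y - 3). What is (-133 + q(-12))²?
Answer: 43264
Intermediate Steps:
q(Y) = -15 + 5*Y (q(Y) = 5*(-3 + Y) = -15 + 5*Y)
(-133 + q(-12))² = (-133 + (-15 + 5*(-12)))² = (-133 + (-15 - 60))² = (-133 - 75)² = (-208)² = 43264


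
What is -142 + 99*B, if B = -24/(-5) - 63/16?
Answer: -4529/80 ≈ -56.612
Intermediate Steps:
B = 69/80 (B = -24*(-⅕) - 63*1/16 = 24/5 - 63/16 = 69/80 ≈ 0.86250)
-142 + 99*B = -142 + 99*(69/80) = -142 + 6831/80 = -4529/80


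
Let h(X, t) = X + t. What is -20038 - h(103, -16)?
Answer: -20125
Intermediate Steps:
-20038 - h(103, -16) = -20038 - (103 - 16) = -20038 - 1*87 = -20038 - 87 = -20125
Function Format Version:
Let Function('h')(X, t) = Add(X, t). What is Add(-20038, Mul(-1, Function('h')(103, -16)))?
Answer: -20125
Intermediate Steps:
Add(-20038, Mul(-1, Function('h')(103, -16))) = Add(-20038, Mul(-1, Add(103, -16))) = Add(-20038, Mul(-1, 87)) = Add(-20038, -87) = -20125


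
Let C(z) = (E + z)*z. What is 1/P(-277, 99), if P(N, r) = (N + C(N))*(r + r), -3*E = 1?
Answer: 1/15155778 ≈ 6.5981e-8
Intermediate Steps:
E = -1/3 (E = -1/3*1 = -1/3 ≈ -0.33333)
C(z) = z*(-1/3 + z) (C(z) = (-1/3 + z)*z = z*(-1/3 + z))
P(N, r) = 2*r*(N + N*(-1/3 + N)) (P(N, r) = (N + N*(-1/3 + N))*(r + r) = (N + N*(-1/3 + N))*(2*r) = 2*r*(N + N*(-1/3 + N)))
1/P(-277, 99) = 1/((2/3)*(-277)*99*(2 + 3*(-277))) = 1/((2/3)*(-277)*99*(2 - 831)) = 1/((2/3)*(-277)*99*(-829)) = 1/15155778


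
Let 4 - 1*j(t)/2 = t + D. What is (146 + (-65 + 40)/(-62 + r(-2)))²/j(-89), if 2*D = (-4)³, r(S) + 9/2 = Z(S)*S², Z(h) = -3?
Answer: 263856392/3081125 ≈ 85.636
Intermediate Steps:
r(S) = -9/2 - 3*S²
D = -32 (D = (½)*(-4)³ = (½)*(-64) = -32)
j(t) = 72 - 2*t (j(t) = 8 - 2*(t - 32) = 8 - 2*(-32 + t) = 8 + (64 - 2*t) = 72 - 2*t)
(146 + (-65 + 40)/(-62 + r(-2)))²/j(-89) = (146 + (-65 + 40)/(-62 + (-9/2 - 3*(-2)²)))²/(72 - 2*(-89)) = (146 - 25/(-62 + (-9/2 - 3*4)))²/(72 + 178) = (146 - 25/(-62 + (-9/2 - 12)))²/250 = (146 - 25/(-62 - 33/2))²*(1/250) = (146 - 25/(-157/2))²*(1/250) = (146 - 25*(-2/157))²*(1/250) = (146 + 50/157)²*(1/250) = (22972/157)²*(1/250) = (527712784/24649)*(1/250) = 263856392/3081125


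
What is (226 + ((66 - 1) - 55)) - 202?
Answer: 34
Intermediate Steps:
(226 + ((66 - 1) - 55)) - 202 = (226 + (65 - 55)) - 202 = (226 + 10) - 202 = 236 - 202 = 34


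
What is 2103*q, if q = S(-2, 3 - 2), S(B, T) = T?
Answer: 2103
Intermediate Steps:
q = 1 (q = 3 - 2 = 1)
2103*q = 2103*1 = 2103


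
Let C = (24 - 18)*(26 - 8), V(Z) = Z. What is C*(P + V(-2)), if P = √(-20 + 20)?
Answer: -216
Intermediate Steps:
P = 0 (P = √0 = 0)
C = 108 (C = 6*18 = 108)
C*(P + V(-2)) = 108*(0 - 2) = 108*(-2) = -216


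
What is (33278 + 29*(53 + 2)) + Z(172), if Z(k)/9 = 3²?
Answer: 34954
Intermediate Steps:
Z(k) = 81 (Z(k) = 9*3² = 9*9 = 81)
(33278 + 29*(53 + 2)) + Z(172) = (33278 + 29*(53 + 2)) + 81 = (33278 + 29*55) + 81 = (33278 + 1595) + 81 = 34873 + 81 = 34954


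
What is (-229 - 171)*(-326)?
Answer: 130400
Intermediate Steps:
(-229 - 171)*(-326) = -400*(-326) = 130400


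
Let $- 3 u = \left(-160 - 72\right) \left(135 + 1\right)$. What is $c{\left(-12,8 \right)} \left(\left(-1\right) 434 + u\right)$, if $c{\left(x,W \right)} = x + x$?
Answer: $-242000$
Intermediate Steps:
$c{\left(x,W \right)} = 2 x$
$u = \frac{31552}{3}$ ($u = - \frac{\left(-160 - 72\right) \left(135 + 1\right)}{3} = - \frac{\left(-232\right) 136}{3} = \left(- \frac{1}{3}\right) \left(-31552\right) = \frac{31552}{3} \approx 10517.0$)
$c{\left(-12,8 \right)} \left(\left(-1\right) 434 + u\right) = 2 \left(-12\right) \left(\left(-1\right) 434 + \frac{31552}{3}\right) = - 24 \left(-434 + \frac{31552}{3}\right) = \left(-24\right) \frac{30250}{3} = -242000$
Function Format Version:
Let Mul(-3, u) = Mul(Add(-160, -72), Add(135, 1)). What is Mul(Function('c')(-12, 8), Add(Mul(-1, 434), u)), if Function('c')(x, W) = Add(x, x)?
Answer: -242000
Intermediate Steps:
Function('c')(x, W) = Mul(2, x)
u = Rational(31552, 3) (u = Mul(Rational(-1, 3), Mul(Add(-160, -72), Add(135, 1))) = Mul(Rational(-1, 3), Mul(-232, 136)) = Mul(Rational(-1, 3), -31552) = Rational(31552, 3) ≈ 10517.)
Mul(Function('c')(-12, 8), Add(Mul(-1, 434), u)) = Mul(Mul(2, -12), Add(Mul(-1, 434), Rational(31552, 3))) = Mul(-24, Add(-434, Rational(31552, 3))) = Mul(-24, Rational(30250, 3)) = -242000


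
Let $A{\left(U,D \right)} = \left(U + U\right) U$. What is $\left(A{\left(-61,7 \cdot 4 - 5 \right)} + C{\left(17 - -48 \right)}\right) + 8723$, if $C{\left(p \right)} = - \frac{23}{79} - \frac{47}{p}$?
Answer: $\frac{83002067}{5135} \approx 16164.0$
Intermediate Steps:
$A{\left(U,D \right)} = 2 U^{2}$ ($A{\left(U,D \right)} = 2 U U = 2 U^{2}$)
$C{\left(p \right)} = - \frac{23}{79} - \frac{47}{p}$ ($C{\left(p \right)} = \left(-23\right) \frac{1}{79} - \frac{47}{p} = - \frac{23}{79} - \frac{47}{p}$)
$\left(A{\left(-61,7 \cdot 4 - 5 \right)} + C{\left(17 - -48 \right)}\right) + 8723 = \left(2 \left(-61\right)^{2} - \left(\frac{23}{79} + \frac{47}{17 - -48}\right)\right) + 8723 = \left(2 \cdot 3721 - \left(\frac{23}{79} + \frac{47}{17 + 48}\right)\right) + 8723 = \left(7442 - \left(\frac{23}{79} + \frac{47}{65}\right)\right) + 8723 = \left(7442 - \frac{5208}{5135}\right) + 8723 = \frac{38209462}{5135} + 8723 = \frac{83002067}{5135}$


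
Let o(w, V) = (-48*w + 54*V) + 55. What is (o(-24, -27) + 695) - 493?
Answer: -49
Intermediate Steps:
o(w, V) = 55 - 48*w + 54*V
(o(-24, -27) + 695) - 493 = ((55 - 48*(-24) + 54*(-27)) + 695) - 493 = ((55 + 1152 - 1458) + 695) - 493 = (-251 + 695) - 493 = 444 - 493 = -49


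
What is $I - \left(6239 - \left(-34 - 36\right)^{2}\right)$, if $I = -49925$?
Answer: $-51264$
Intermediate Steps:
$I - \left(6239 - \left(-34 - 36\right)^{2}\right) = -49925 - \left(6239 - \left(-34 - 36\right)^{2}\right) = -49925 - \left(6239 - \left(-70\right)^{2}\right) = -49925 + \left(4900 - 6239\right) = -49925 - 1339 = -51264$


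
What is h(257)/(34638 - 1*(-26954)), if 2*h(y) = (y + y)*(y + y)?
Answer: 66049/30796 ≈ 2.1447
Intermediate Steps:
h(y) = 2*y² (h(y) = ((y + y)*(y + y))/2 = ((2*y)*(2*y))/2 = (4*y²)/2 = 2*y²)
h(257)/(34638 - 1*(-26954)) = (2*257²)/(34638 - 1*(-26954)) = (2*66049)/(34638 + 26954) = 132098/61592 = 132098*(1/61592) = 66049/30796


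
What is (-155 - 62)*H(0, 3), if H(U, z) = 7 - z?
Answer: -868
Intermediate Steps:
(-155 - 62)*H(0, 3) = (-155 - 62)*(7 - 1*3) = -217*(7 - 3) = -217*4 = -868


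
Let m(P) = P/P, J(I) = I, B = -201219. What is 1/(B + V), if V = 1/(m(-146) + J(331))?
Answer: -332/66804707 ≈ -4.9697e-6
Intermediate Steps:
m(P) = 1
V = 1/332 (V = 1/(1 + 331) = 1/332 ≈ 0.0030120)
1/(B + V) = 1/(-201219 + 1/332) = 1/(-66804707/332) = -332/66804707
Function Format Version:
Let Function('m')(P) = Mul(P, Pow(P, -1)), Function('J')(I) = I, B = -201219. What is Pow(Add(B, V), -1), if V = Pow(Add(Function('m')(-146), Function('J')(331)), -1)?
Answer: Rational(-332, 66804707) ≈ -4.9697e-6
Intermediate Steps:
Function('m')(P) = 1
V = Rational(1, 332) (V = Pow(Add(1, 331), -1) = Pow(332, -1) = Rational(1, 332) ≈ 0.0030120)
Pow(Add(B, V), -1) = Pow(Add(-201219, Rational(1, 332)), -1) = Pow(Rational(-66804707, 332), -1) = Rational(-332, 66804707)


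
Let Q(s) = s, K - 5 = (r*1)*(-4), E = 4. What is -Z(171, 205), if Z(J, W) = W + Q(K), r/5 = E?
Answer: -130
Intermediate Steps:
r = 20 (r = 5*4 = 20)
K = -75 (K = 5 + (20*1)*(-4) = 5 + 20*(-4) = 5 - 80 = -75)
Z(J, W) = -75 + W (Z(J, W) = W - 75 = -75 + W)
-Z(171, 205) = -(-75 + 205) = -1*130 = -130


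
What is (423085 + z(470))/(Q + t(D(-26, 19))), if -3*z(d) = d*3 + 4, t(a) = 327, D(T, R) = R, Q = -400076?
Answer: -1267841/1199247 ≈ -1.0572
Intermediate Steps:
z(d) = -4/3 - d (z(d) = -(d*3 + 4)/3 = -(3*d + 4)/3 = -(4 + 3*d)/3 = -4/3 - d)
(423085 + z(470))/(Q + t(D(-26, 19))) = (423085 + (-4/3 - 1*470))/(-400076 + 327) = (423085 + (-4/3 - 470))/(-399749) = (423085 - 1414/3)*(-1/399749) = (1267841/3)*(-1/399749) = -1267841/1199247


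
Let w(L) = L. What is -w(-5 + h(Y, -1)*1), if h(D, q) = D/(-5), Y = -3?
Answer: 22/5 ≈ 4.4000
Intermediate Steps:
h(D, q) = -D/5 (h(D, q) = D*(-1/5) = -D/5)
-w(-5 + h(Y, -1)*1) = -(-5 - 1/5*(-3)*1) = -(-5 + (3/5)*1) = -(-5 + 3/5) = -1*(-22/5) = 22/5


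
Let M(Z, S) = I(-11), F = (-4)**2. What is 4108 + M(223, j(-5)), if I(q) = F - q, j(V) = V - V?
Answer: 4135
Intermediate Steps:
F = 16
j(V) = 0
I(q) = 16 - q
M(Z, S) = 27 (M(Z, S) = 16 - 1*(-11) = 16 + 11 = 27)
4108 + M(223, j(-5)) = 4108 + 27 = 4135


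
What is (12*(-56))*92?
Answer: -61824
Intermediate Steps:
(12*(-56))*92 = -672*92 = -61824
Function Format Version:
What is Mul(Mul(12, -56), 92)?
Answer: -61824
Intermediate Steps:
Mul(Mul(12, -56), 92) = Mul(-672, 92) = -61824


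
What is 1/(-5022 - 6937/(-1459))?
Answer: -1459/7320161 ≈ -0.00019931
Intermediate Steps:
1/(-5022 - 6937/(-1459)) = 1/(-5022 - 6937*(-1/1459)) = 1/(-5022 + 6937/1459) = 1/(-7320161/1459) = -1459/7320161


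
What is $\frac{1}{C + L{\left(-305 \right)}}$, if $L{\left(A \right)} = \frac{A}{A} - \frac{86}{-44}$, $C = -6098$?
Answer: $- \frac{22}{134091} \approx -0.00016407$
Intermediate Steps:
$L{\left(A \right)} = \frac{65}{22}$ ($L{\left(A \right)} = 1 - - \frac{43}{22} = 1 + \frac{43}{22} = \frac{65}{22}$)
$\frac{1}{C + L{\left(-305 \right)}} = \frac{1}{-6098 + \frac{65}{22}} = \frac{1}{- \frac{134091}{22}} = - \frac{22}{134091}$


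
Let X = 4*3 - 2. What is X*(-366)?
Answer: -3660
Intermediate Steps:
X = 10 (X = 12 - 2 = 10)
X*(-366) = 10*(-366) = -3660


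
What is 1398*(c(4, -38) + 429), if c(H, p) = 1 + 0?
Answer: 601140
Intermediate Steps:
c(H, p) = 1
1398*(c(4, -38) + 429) = 1398*(1 + 429) = 1398*430 = 601140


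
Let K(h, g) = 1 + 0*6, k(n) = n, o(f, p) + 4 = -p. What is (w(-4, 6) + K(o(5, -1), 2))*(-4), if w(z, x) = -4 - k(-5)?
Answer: -8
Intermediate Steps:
o(f, p) = -4 - p
w(z, x) = 1 (w(z, x) = -4 - 1*(-5) = -4 + 5 = 1)
K(h, g) = 1 (K(h, g) = 1 + 0 = 1)
(w(-4, 6) + K(o(5, -1), 2))*(-4) = (1 + 1)*(-4) = 2*(-4) = -8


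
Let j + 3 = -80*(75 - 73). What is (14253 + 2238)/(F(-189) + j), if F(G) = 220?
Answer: 5497/19 ≈ 289.32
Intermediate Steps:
j = -163 (j = -3 - 80*(75 - 73) = -3 - 80*2 = -3 - 160 = -163)
(14253 + 2238)/(F(-189) + j) = (14253 + 2238)/(220 - 163) = 16491/57 = 16491*(1/57) = 5497/19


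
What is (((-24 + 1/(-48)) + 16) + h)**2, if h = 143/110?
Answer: 2601769/57600 ≈ 45.170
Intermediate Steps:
h = 13/10 (h = 143*(1/110) = 13/10 ≈ 1.3000)
(((-24 + 1/(-48)) + 16) + h)**2 = (((-24 + 1/(-48)) + 16) + 13/10)**2 = (((-24 - 1/48) + 16) + 13/10)**2 = ((-1153/48 + 16) + 13/10)**2 = (-385/48 + 13/10)**2 = (-1613/240)**2 = 2601769/57600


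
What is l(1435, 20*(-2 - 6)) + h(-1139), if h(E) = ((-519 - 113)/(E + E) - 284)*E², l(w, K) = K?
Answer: -368079400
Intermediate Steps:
h(E) = E²*(-284 - 316/E) (h(E) = (-632*1/(2*E) - 284)*E² = (-316/E - 284)*E² = (-284 - 316/E)*E² = E²*(-284 - 316/E))
l(1435, 20*(-2 - 6)) + h(-1139) = 20*(-2 - 6) - 4*(-1139)*(79 + 71*(-1139)) = 20*(-8) - 4*(-1139)*(79 - 80869) = -160 - 4*(-1139)*(-80790) = -160 - 368079240 = -368079400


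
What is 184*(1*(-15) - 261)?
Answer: -50784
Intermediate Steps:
184*(1*(-15) - 261) = 184*(-15 - 261) = 184*(-276) = -50784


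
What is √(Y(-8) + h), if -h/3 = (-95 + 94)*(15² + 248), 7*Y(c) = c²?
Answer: √69979/7 ≈ 37.791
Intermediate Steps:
Y(c) = c²/7
h = 1419 (h = -3*(-95 + 94)*(15² + 248) = -(-3)*(225 + 248) = -(-3)*473 = -3*(-473) = 1419)
√(Y(-8) + h) = √((⅐)*(-8)² + 1419) = √((⅐)*64 + 1419) = √(64/7 + 1419) = √(9997/7) = √69979/7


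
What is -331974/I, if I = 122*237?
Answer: -55329/4819 ≈ -11.481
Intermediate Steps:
I = 28914
-331974/I = -331974/28914 = -331974*1/28914 = -55329/4819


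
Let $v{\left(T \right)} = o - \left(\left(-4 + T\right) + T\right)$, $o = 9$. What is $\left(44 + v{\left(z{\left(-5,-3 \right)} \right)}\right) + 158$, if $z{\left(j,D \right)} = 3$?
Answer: $209$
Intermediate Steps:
$v{\left(T \right)} = 13 - 2 T$ ($v{\left(T \right)} = 9 - \left(\left(-4 + T\right) + T\right) = 9 - \left(-4 + 2 T\right) = 13 - 2 T$)
$\left(44 + v{\left(z{\left(-5,-3 \right)} \right)}\right) + 158 = \left(44 + \left(13 - 6\right)\right) + 158 = \left(44 + 7\right) + 158 = 51 + 158 = 209$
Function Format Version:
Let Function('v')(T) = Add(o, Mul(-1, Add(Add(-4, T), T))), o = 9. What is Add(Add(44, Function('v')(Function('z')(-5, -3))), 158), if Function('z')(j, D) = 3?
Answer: 209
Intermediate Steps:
Function('v')(T) = Add(13, Mul(-2, T)) (Function('v')(T) = Add(9, Mul(-1, Add(Add(-4, T), T))) = Add(9, Mul(-1, Add(-4, Mul(2, T)))) = Add(9, Add(4, Mul(-2, T))) = Add(13, Mul(-2, T)))
Add(Add(44, Function('v')(Function('z')(-5, -3))), 158) = Add(Add(44, Add(13, Mul(-2, 3))), 158) = Add(Add(44, Add(13, -6)), 158) = Add(Add(44, 7), 158) = Add(51, 158) = 209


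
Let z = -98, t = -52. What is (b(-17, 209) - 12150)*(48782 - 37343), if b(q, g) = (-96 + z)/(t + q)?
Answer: -3195888828/23 ≈ -1.3895e+8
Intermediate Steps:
b(q, g) = -194/(-52 + q) (b(q, g) = (-96 - 98)/(-52 + q) = -194/(-52 + q))
(b(-17, 209) - 12150)*(48782 - 37343) = (-194/(-52 - 17) - 12150)*(48782 - 37343) = (-194/(-69) - 12150)*11439 = (-194*(-1/69) - 12150)*11439 = (194/69 - 12150)*11439 = -838156/69*11439 = -3195888828/23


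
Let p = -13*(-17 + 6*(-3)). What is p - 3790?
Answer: -3335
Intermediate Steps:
p = 455 (p = -13*(-17 - 18) = -13*(-35) = 455)
p - 3790 = 455 - 3790 = -3335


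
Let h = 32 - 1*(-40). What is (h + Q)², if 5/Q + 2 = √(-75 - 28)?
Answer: 59195061/11449 - 76940*I*√103/11449 ≈ 5170.3 - 68.203*I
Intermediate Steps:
h = 72 (h = 32 + 40 = 72)
Q = 5/(-2 + I*√103) (Q = 5/(-2 + √(-75 - 28)) = 5/(-2 + √(-103)) = 5/(-2 + I*√103) ≈ -0.093458 - 0.47425*I)
(h + Q)² = (72 + (-10/107 - 5*I*√103/107))² = (7694/107 - 5*I*√103/107)²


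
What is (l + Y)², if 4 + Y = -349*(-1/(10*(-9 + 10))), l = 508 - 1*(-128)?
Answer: 44475561/100 ≈ 4.4476e+5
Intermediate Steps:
l = 636 (l = 508 + 128 = 636)
Y = 309/10 (Y = -4 - 349*(-1/(10*(-9 + 10))) = -4 - 349/(1*(-10)) = -4 - 349/(-10) = -4 - 349*(-⅒) = -4 + 349/10 = 309/10 ≈ 30.900)
(l + Y)² = (636 + 309/10)² = (6669/10)² = 44475561/100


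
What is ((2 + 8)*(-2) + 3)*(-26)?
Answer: 442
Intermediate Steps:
((2 + 8)*(-2) + 3)*(-26) = (10*(-2) + 3)*(-26) = (-20 + 3)*(-26) = -17*(-26) = 442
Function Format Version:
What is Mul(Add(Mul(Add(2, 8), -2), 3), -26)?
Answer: 442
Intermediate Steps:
Mul(Add(Mul(Add(2, 8), -2), 3), -26) = Mul(Add(Mul(10, -2), 3), -26) = Mul(Add(-20, 3), -26) = Mul(-17, -26) = 442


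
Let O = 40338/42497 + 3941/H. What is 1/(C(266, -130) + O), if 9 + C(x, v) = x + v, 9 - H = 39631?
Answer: 1683816134/215275440577 ≈ 0.0078217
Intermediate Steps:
H = -39622 (H = 9 - 1*39631 = 9 - 39631 = -39622)
C(x, v) = -9 + v + x (C(x, v) = -9 + (x + v) = -9 + (v + x) = -9 + v + x)
O = 1430791559/1683816134 (O = 40338/42497 + 3941/(-39622) = 40338*(1/42497) + 3941*(-1/39622) = 40338/42497 - 3941/39622 = 1430791559/1683816134 ≈ 0.84973)
1/(C(266, -130) + O) = 1/((-9 - 130 + 266) + 1430791559/1683816134) = 1/(127 + 1430791559/1683816134) = 1/(215275440577/1683816134) = 1683816134/215275440577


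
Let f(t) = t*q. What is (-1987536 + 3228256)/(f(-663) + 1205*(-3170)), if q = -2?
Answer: -310180/954631 ≈ -0.32492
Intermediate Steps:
f(t) = -2*t (f(t) = t*(-2) = -2*t)
(-1987536 + 3228256)/(f(-663) + 1205*(-3170)) = (-1987536 + 3228256)/(-2*(-663) + 1205*(-3170)) = 1240720/(1326 - 3819850) = 1240720/(-3818524) = 1240720*(-1/3818524) = -310180/954631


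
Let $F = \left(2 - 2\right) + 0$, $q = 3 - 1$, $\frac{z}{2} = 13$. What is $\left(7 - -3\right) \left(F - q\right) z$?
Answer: $-520$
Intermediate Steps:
$z = 26$ ($z = 2 \cdot 13 = 26$)
$q = 2$ ($q = 3 - 1 = 2$)
$F = 0$ ($F = 0 + 0 = 0$)
$\left(7 - -3\right) \left(F - q\right) z = \left(7 - -3\right) \left(0 - 2\right) 26 = \left(7 + 3\right) \left(0 - 2\right) 26 = 10 \left(-2\right) 26 = \left(-20\right) 26 = -520$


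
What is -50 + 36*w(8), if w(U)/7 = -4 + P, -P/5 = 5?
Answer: -7358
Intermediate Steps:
P = -25 (P = -5*5 = -25)
w(U) = -203 (w(U) = 7*(-4 - 25) = 7*(-29) = -203)
-50 + 36*w(8) = -50 + 36*(-203) = -50 - 7308 = -7358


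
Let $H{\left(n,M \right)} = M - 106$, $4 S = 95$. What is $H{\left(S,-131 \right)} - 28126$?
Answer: $-28363$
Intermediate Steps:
$S = \frac{95}{4}$ ($S = \frac{1}{4} \cdot 95 = \frac{95}{4} \approx 23.75$)
$H{\left(n,M \right)} = -106 + M$ ($H{\left(n,M \right)} = M - 106 = -106 + M$)
$H{\left(S,-131 \right)} - 28126 = \left(-106 - 131\right) - 28126 = -237 - 28126 = -28363$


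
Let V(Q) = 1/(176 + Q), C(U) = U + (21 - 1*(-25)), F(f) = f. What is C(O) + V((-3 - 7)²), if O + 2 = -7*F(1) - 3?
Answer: 9385/276 ≈ 34.004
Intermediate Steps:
O = -12 (O = -2 + (-7*1 - 3) = -2 + (-7 - 3) = -2 - 10 = -12)
C(U) = 46 + U (C(U) = U + (21 + 25) = U + 46 = 46 + U)
C(O) + V((-3 - 7)²) = (46 - 12) + 1/(176 + (-3 - 7)²) = 34 + 1/(176 + (-10)²) = 34 + 1/(176 + 100) = 34 + 1/276 = 9385/276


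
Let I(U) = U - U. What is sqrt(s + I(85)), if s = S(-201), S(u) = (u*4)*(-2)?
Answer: 2*sqrt(402) ≈ 40.100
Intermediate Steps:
I(U) = 0
S(u) = -8*u (S(u) = (4*u)*(-2) = -8*u)
s = 1608 (s = -8*(-201) = 1608)
sqrt(s + I(85)) = sqrt(1608 + 0) = sqrt(1608) = 2*sqrt(402)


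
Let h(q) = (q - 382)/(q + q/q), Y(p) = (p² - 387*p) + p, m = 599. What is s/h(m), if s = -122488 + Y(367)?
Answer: -77676600/217 ≈ -3.5796e+5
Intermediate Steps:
Y(p) = p² - 386*p
h(q) = (-382 + q)/(1 + q) (h(q) = (-382 + q)/(q + 1) = (-382 + q)/(1 + q))
s = -129461 (s = -122488 + 367*(-386 + 367) = -122488 + 367*(-19) = -122488 - 6973 = -129461)
s/h(m) = -129461*(1 + 599)/(-382 + 599) = -129461/(217/600) = -129461/((1/600)*217) = -129461/217/600 = -129461*600/217 = -77676600/217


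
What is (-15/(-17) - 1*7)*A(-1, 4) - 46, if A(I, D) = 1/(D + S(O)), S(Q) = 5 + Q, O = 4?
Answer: -790/17 ≈ -46.471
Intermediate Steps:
A(I, D) = 1/(9 + D) (A(I, D) = 1/(D + (5 + 4)) = 1/(D + 9) = 1/(9 + D))
(-15/(-17) - 1*7)*A(-1, 4) - 46 = (-15/(-17) - 1*7)/(9 + 4) - 46 = (-15*(-1/17) - 7)/13 - 46 = (15/17 - 7)*(1/13) - 46 = -104/17*1/13 - 46 = -8/17 - 46 = -790/17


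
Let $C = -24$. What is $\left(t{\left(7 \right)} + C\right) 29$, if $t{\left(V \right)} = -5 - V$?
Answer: $-1044$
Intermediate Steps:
$\left(t{\left(7 \right)} + C\right) 29 = \left(\left(-5 - 7\right) - 24\right) 29 = \left(-12 - 24\right) 29 = \left(-36\right) 29 = -1044$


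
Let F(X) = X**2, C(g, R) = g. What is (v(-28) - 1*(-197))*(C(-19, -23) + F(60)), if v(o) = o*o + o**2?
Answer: 6320465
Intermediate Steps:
v(o) = 2*o**2 (v(o) = o**2 + o**2 = 2*o**2)
(v(-28) - 1*(-197))*(C(-19, -23) + F(60)) = (2*(-28)**2 - 1*(-197))*(-19 + 60**2) = (2*784 + 197)*(-19 + 3600) = (1568 + 197)*3581 = 1765*3581 = 6320465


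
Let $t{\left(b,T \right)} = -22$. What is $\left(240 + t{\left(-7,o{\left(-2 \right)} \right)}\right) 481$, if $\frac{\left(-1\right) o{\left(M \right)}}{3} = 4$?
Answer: $104858$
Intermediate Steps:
$o{\left(M \right)} = -12$ ($o{\left(M \right)} = \left(-3\right) 4 = -12$)
$\left(240 + t{\left(-7,o{\left(-2 \right)} \right)}\right) 481 = \left(240 - 22\right) 481 = 218 \cdot 481 = 104858$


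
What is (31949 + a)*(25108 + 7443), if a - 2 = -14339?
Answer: 573288212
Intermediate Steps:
a = -14337 (a = 2 - 14339 = -14337)
(31949 + a)*(25108 + 7443) = (31949 - 14337)*(25108 + 7443) = 17612*32551 = 573288212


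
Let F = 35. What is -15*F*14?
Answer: -7350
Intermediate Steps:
-15*F*14 = -15*35*14 = -525*14 = -7350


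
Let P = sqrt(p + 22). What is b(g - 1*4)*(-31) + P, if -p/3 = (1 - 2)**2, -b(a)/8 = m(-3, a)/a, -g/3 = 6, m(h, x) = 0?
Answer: sqrt(19) ≈ 4.3589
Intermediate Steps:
g = -18 (g = -3*6 = -18)
b(a) = 0 (b(a) = -0/a = -8*0 = 0)
p = -3 (p = -3*(1 - 2)**2 = -3*(-1)**2 = -3*1 = -3)
P = sqrt(19) (P = sqrt(-3 + 22) = sqrt(19) ≈ 4.3589)
b(g - 1*4)*(-31) + P = 0*(-31) + sqrt(19) = 0 + sqrt(19) = sqrt(19)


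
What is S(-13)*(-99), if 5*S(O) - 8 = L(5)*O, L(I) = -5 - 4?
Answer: -2475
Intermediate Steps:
L(I) = -9
S(O) = 8/5 - 9*O/5 (S(O) = 8/5 + (-9*O)/5 = 8/5 - 9*O/5)
S(-13)*(-99) = (8/5 - 9/5*(-13))*(-99) = (8/5 + 117/5)*(-99) = 25*(-99) = -2475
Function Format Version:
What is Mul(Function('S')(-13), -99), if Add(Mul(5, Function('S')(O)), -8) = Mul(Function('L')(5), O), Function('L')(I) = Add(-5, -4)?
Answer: -2475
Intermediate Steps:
Function('L')(I) = -9
Function('S')(O) = Add(Rational(8, 5), Mul(Rational(-9, 5), O)) (Function('S')(O) = Add(Rational(8, 5), Mul(Rational(1, 5), Mul(-9, O))) = Add(Rational(8, 5), Mul(Rational(-9, 5), O)))
Mul(Function('S')(-13), -99) = Mul(Add(Rational(8, 5), Mul(Rational(-9, 5), -13)), -99) = Mul(Add(Rational(8, 5), Rational(117, 5)), -99) = Mul(25, -99) = -2475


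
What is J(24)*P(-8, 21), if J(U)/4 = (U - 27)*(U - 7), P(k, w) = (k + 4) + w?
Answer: -3468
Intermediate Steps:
P(k, w) = 4 + k + w (P(k, w) = (4 + k) + w = 4 + k + w)
J(U) = 4*(-27 + U)*(-7 + U) (J(U) = 4*((U - 27)*(U - 7)) = 4*((-27 + U)*(-7 + U)) = 4*(-27 + U)*(-7 + U))
J(24)*P(-8, 21) = (756 - 136*24 + 4*24²)*(4 - 8 + 21) = (756 - 3264 + 4*576)*17 = (756 - 3264 + 2304)*17 = -204*17 = -3468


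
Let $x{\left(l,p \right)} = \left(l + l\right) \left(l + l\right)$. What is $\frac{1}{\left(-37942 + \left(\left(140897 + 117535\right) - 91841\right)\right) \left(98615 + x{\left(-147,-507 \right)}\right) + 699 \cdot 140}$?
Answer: $\frac{1}{23806723959} \approx 4.2005 \cdot 10^{-11}$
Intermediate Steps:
$x{\left(l,p \right)} = 4 l^{2}$ ($x{\left(l,p \right)} = 2 l 2 l = 4 l^{2}$)
$\frac{1}{\left(-37942 + \left(\left(140897 + 117535\right) - 91841\right)\right) \left(98615 + x{\left(-147,-507 \right)}\right) + 699 \cdot 140} = \frac{1}{\left(-37942 + \left(\left(140897 + 117535\right) - 91841\right)\right) \left(98615 + 4 \left(-147\right)^{2}\right) + 699 \cdot 140} = \frac{1}{\left(-37942 + \left(258432 - 91841\right)\right) \left(98615 + 4 \cdot 21609\right) + 97860} = \frac{1}{\left(-37942 + 166591\right) \left(98615 + 86436\right) + 97860} = \frac{1}{128649 \cdot 185051 + 97860} = \frac{1}{23806626099 + 97860} = \frac{1}{23806723959}$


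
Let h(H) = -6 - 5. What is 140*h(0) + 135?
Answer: -1405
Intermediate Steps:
h(H) = -11
140*h(0) + 135 = 140*(-11) + 135 = -1540 + 135 = -1405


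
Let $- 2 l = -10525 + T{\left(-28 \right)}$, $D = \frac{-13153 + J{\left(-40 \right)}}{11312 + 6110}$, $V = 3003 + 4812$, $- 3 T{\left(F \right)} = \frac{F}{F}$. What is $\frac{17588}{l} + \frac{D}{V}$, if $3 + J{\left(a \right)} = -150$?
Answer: $\frac{897970390424}{268697807355} \approx 3.3419$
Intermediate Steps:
$J{\left(a \right)} = -153$ ($J{\left(a \right)} = -3 - 150 = -153$)
$T{\left(F \right)} = - \frac{1}{3}$ ($T{\left(F \right)} = - \frac{F \frac{1}{F}}{3} = \left(- \frac{1}{3}\right) 1 = - \frac{1}{3}$)
$V = 7815$
$D = - \frac{6653}{8711}$ ($D = \frac{-13153 - 153}{11312 + 6110} = - \frac{13306}{17422} = \left(-13306\right) \frac{1}{17422} = - \frac{6653}{8711} \approx -0.76375$)
$l = \frac{15788}{3}$ ($l = - \frac{-10525 - \frac{1}{3}}{2} = \left(- \frac{1}{2}\right) \left(- \frac{31576}{3}\right) = \frac{15788}{3} \approx 5262.7$)
$\frac{17588}{l} + \frac{D}{V} = \frac{17588}{\frac{15788}{3}} - \frac{6653}{8711 \cdot 7815} = 17588 \cdot \frac{3}{15788} - \frac{6653}{68076465} = \frac{13191}{3947} - \frac{6653}{68076465} = \frac{897970390424}{268697807355}$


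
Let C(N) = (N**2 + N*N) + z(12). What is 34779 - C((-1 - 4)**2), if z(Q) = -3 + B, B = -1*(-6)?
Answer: 33526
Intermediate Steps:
B = 6
z(Q) = 3 (z(Q) = -3 + 6 = 3)
C(N) = 3 + 2*N**2 (C(N) = (N**2 + N*N) + 3 = (N**2 + N**2) + 3 = 2*N**2 + 3 = 3 + 2*N**2)
34779 - C((-1 - 4)**2) = 34779 - (3 + 2*((-1 - 4)**2)**2) = 34779 - (3 + 2*((-5)**2)**2) = 34779 - (3 + 2*25**2) = 34779 - (3 + 2*625) = 34779 - (3 + 1250) = 34779 - 1*1253 = 34779 - 1253 = 33526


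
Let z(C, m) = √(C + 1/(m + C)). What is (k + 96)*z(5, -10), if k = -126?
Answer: -12*√30 ≈ -65.727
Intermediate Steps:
z(C, m) = √(C + 1/(C + m))
(k + 96)*z(5, -10) = (-126 + 96)*√((1 + 5*(5 - 10))/(5 - 10)) = -30*2*√6*√(-1/(-5)) = -30*2*√30/5 = -12*√30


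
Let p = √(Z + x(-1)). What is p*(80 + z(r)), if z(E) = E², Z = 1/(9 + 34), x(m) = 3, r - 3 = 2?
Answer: 105*√5590/43 ≈ 182.57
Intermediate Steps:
r = 5 (r = 3 + 2 = 5)
Z = 1/43 ≈ 0.023256
p = √5590/43 (p = √(1/43 + 3) = √(130/43) = √5590/43 ≈ 1.7388)
p*(80 + z(r)) = (√5590/43)*(80 + 5²) = (√5590/43)*(80 + 25) = (√5590/43)*105 = 105*√5590/43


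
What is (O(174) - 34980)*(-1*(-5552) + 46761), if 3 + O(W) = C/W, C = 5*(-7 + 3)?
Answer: -159216237203/87 ≈ -1.8301e+9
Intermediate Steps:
C = -20 (C = 5*(-4) = -20)
O(W) = -3 - 20/W
(O(174) - 34980)*(-1*(-5552) + 46761) = ((-3 - 20/174) - 34980)*(-1*(-5552) + 46761) = ((-3 - 20*1/174) - 34980)*(5552 + 46761) = ((-3 - 10/87) - 34980)*52313 = (-271/87 - 34980)*52313 = -3043531/87*52313 = -159216237203/87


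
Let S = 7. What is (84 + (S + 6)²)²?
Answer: 64009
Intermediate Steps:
(84 + (S + 6)²)² = (84 + (7 + 6)²)² = (84 + 13²)² = (84 + 169)² = 253² = 64009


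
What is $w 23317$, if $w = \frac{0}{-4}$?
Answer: $0$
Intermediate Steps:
$w = 0$ ($w = 0 \left(- \frac{1}{4}\right) = 0$)
$w 23317 = 0 \cdot 23317 = 0$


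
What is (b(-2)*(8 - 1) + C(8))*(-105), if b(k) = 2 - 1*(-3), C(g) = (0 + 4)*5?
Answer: -5775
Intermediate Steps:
C(g) = 20 (C(g) = 4*5 = 20)
b(k) = 5 (b(k) = 2 + 3 = 5)
(b(-2)*(8 - 1) + C(8))*(-105) = (5*(8 - 1) + 20)*(-105) = (5*7 + 20)*(-105) = (35 + 20)*(-105) = 55*(-105) = -5775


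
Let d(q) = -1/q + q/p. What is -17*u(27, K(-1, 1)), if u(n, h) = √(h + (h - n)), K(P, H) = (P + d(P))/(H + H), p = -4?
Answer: -17*I*√107/2 ≈ -87.925*I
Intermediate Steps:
d(q) = -1/q - q/4 (d(q) = -1/q + q/(-4) = -1/q + q*(-¼) = -1/q - q/4)
K(P, H) = (-1/P + 3*P/4)/(2*H) (K(P, H) = (P + (-1/P - P/4))/(H + H) = (-1/P + 3*P/4)/((2*H)) = (-1/P + 3*P/4)*(1/(2*H)) = (-1/P + 3*P/4)/(2*H))
u(n, h) = √(-n + 2*h)
-17*u(27, K(-1, 1)) = -17*√(-1*27 + 2*((⅛)*(-4 + 3*(-1)²)/(1*(-1)))) = -17*√(-27 + 2*((⅛)*1*(-1)*(-4 + 3*1))) = -17*√(-27 + 2*((⅛)*1*(-1)*(-4 + 3))) = -17*√(-27 + 2*((⅛)*1*(-1)*(-1))) = -17*√(-27 + 2*(⅛)) = -17*√(-27 + ¼) = -17*I*√107/2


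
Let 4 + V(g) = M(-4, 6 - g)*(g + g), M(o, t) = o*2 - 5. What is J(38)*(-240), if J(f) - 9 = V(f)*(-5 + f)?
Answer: 7854480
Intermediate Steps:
M(o, t) = -5 + 2*o (M(o, t) = 2*o - 5 = -5 + 2*o)
V(g) = -4 - 26*g (V(g) = -4 + (-5 + 2*(-4))*(g + g) = -4 + (-5 - 8)*(2*g) = -4 - 26*g)
J(f) = 9 + (-5 + f)*(-4 - 26*f) (J(f) = 9 + (-4 - 26*f)*(-5 + f) = 9 + (-5 + f)*(-4 - 26*f))
J(38)*(-240) = (29 - 26*38² + 126*38)*(-240) = (29 - 26*1444 + 4788)*(-240) = (29 - 37544 + 4788)*(-240) = -32727*(-240) = 7854480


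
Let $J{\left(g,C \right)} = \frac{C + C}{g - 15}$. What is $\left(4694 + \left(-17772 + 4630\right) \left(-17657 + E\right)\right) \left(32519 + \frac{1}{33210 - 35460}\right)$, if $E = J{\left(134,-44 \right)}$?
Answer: $\frac{1010280598555222466}{133875} \approx 7.5465 \cdot 10^{12}$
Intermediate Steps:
$J{\left(g,C \right)} = \frac{2 C}{-15 + g}$
$E = - \frac{88}{119}$ ($E = 2 \left(-44\right) \frac{1}{-15 + 134} = 2 \left(-44\right) \frac{1}{119} = - \frac{88}{119} \approx -0.7395$)
$\left(4694 + \left(-17772 + 4630\right) \left(-17657 + E\right)\right) \left(32519 + \frac{1}{33210 - 35460}\right) = \left(4694 + \left(-17772 + 4630\right) \left(-17657 - \frac{88}{119}\right)\right) \left(32519 + \frac{1}{33210 - 35460}\right) = \left(4694 - - \frac{27614903482}{119}\right) \left(32519 + \frac{1}{-2250}\right) = \left(4694 + \frac{27614903482}{119}\right) \left(32519 - \frac{1}{2250}\right) = \frac{27615462068}{119} \cdot \frac{73167749}{2250} = \frac{1010280598555222466}{133875}$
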